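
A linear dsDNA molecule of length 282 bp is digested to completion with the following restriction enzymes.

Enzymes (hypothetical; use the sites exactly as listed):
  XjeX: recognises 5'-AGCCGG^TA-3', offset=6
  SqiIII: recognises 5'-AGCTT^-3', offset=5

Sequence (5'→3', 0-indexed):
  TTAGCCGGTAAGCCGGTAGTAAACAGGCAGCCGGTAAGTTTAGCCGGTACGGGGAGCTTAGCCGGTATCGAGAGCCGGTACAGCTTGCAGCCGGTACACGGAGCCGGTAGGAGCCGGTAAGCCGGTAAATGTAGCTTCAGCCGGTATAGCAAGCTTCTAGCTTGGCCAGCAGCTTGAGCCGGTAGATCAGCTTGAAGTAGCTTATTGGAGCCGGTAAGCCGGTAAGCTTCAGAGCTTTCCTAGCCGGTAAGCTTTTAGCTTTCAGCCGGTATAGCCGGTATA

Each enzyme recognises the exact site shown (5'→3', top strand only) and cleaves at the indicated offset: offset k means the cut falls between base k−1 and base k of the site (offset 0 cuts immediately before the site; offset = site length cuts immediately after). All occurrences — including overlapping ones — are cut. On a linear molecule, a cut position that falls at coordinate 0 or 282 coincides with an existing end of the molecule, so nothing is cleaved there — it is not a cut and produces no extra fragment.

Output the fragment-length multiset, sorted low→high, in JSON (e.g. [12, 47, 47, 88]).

[4,6,7,7,7,7,7,7,8,8,8,8,8,8,8,8,9,10,10,10,11,11,12,12,12,12,13,13,13,18]

Site scan:
  XjeX AGCCGGTA/6: at [2, 10, 28, 41, 59, 72, 88, 101, 111, 119, 138, 176, 208, 216, 241, 263, 272] ⇒ [8, 16, 34, 47, 65, 78, 94, 107, 117, 125, 144, 182, 214, 222, 247, 269, 278]
  SqiIII AGCTT/5: at [54, 81, 132, 151, 158, 170, 188, 198, 224, 232, 249, 256] ⇒ [59, 86, 137, 156, 163, 175, 193, 203, 229, 237, 254, 261]

All cut coordinates (distinct, sorted): [8, 16, 34, 47, 59, 65, 78, 86, 94, 107, 117, 125, 137, 144, 156, 163, 175, 182, 193, 203, 214, 222, 229, 237, 247, 254, 261, 269, 278]

Fragments:
  [0,8): 8 bp
  [8,16): 8 bp
  [16,34): 18 bp
  [34,47): 13 bp
  [47,59): 12 bp
  [59,65): 6 bp
  [65,78): 13 bp
  [78,86): 8 bp
  [86,94): 8 bp
  [94,107): 13 bp
  [107,117): 10 bp
  [117,125): 8 bp
  [125,137): 12 bp
  [137,144): 7 bp
  [144,156): 12 bp
  [156,163): 7 bp
  [163,175): 12 bp
  [175,182): 7 bp
  [182,193): 11 bp
  [193,203): 10 bp
  [203,214): 11 bp
  [214,222): 8 bp
  [222,229): 7 bp
  [229,237): 8 bp
  [237,247): 10 bp
  [247,254): 7 bp
  [254,261): 7 bp
  [261,269): 8 bp
  [269,278): 9 bp
  [278,282): 4 bp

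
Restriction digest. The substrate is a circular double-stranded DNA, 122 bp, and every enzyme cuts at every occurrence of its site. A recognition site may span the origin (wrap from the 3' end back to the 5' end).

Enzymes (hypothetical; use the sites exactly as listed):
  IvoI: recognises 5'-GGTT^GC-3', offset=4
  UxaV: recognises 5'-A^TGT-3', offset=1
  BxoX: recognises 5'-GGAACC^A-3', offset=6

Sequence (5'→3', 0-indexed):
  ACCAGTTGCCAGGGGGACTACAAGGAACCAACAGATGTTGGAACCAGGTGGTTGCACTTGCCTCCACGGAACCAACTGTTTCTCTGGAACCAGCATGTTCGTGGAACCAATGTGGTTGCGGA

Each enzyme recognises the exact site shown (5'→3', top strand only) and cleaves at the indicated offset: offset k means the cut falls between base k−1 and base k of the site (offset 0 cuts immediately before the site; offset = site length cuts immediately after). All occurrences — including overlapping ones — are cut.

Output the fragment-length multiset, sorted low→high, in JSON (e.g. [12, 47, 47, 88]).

[2,4,6,7,8,8,10,13,18,20,26]

Scan for sites:
  IvoI (GGTTGC, off=4): starts [49, 113] → cuts [53, 117]
  UxaV (ATGT, off=1): starts [34, 94, 109] → cuts [35, 95, 110]
  BxoX (GGAACCA, off=6): starts [23, 39, 67, 85, 102, 119] → cuts [3, 29, 45, 73, 91, 108]

Pooled cuts: [3, 29, 35, 45, 53, 73, 91, 95, 108, 110, 117]

Fragments:
  3→29: 26 bp
  29→35: 6 bp
  35→45: 10 bp
  45→53: 8 bp
  53→73: 20 bp
  73→91: 18 bp
  91→95: 4 bp
  95→108: 13 bp
  108→110: 2 bp
  110→117: 7 bp
  117→3 (wrap): 122-117+3 = 8 bp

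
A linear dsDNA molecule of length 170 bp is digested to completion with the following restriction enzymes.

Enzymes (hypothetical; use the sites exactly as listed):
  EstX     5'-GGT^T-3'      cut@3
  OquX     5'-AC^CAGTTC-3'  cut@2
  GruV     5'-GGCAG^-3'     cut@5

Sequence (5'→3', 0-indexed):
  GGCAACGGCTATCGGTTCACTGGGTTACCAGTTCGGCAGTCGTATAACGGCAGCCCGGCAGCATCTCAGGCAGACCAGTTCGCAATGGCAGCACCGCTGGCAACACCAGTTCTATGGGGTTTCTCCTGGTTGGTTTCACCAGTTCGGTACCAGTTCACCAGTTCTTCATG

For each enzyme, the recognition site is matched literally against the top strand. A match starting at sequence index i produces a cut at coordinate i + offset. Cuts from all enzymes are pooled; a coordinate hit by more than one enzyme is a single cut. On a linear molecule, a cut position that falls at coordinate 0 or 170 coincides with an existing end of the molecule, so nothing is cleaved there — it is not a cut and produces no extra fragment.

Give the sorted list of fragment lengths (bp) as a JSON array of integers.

Site scan:
  EstX (GGTT, off=3): starts [13, 22, 117, 127, 131] → cuts [16, 25, 120, 130, 134]
  OquX (ACCAGTTC, off=2): starts [26, 73, 104, 137, 148, 156] → cuts [28, 75, 106, 139, 150, 158]
  GruV (GGCAG, off=5): starts [34, 48, 56, 68, 86] → cuts [39, 53, 61, 73, 91]

Pooled cuts: [16, 25, 28, 39, 53, 61, 73, 75, 91, 106, 120, 130, 134, 139, 150, 158]

Fragments:
  [0,16): 16 bp
  [16,25): 9 bp
  [25,28): 3 bp
  [28,39): 11 bp
  [39,53): 14 bp
  [53,61): 8 bp
  [61,73): 12 bp
  [73,75): 2 bp
  [75,91): 16 bp
  [91,106): 15 bp
  [106,120): 14 bp
  [120,130): 10 bp
  [130,134): 4 bp
  [134,139): 5 bp
  [139,150): 11 bp
  [150,158): 8 bp
  [158,170): 12 bp

[2,3,4,5,8,8,9,10,11,11,12,12,14,14,15,16,16]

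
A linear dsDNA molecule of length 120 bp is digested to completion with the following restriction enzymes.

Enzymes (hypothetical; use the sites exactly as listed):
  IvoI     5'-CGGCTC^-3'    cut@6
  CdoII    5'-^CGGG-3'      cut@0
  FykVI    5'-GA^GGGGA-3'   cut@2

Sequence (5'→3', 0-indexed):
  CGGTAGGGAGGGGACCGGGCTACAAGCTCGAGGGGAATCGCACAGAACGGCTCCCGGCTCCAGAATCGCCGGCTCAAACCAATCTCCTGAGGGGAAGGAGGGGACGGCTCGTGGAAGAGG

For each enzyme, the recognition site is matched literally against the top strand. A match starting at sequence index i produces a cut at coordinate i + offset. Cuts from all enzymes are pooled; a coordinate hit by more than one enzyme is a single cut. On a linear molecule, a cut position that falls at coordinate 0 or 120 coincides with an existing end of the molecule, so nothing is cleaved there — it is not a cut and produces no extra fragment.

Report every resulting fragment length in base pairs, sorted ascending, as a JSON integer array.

Per-enzyme occurrences:
  IvoI (CGGCTC, off=6): starts [47, 54, 69, 104] → cuts [53, 60, 75, 110]
  CdoII (CGGG, off=0): starts [15] → cuts [15]
  FykVI (GAGGGGA, off=2): starts [7, 29, 88, 97] → cuts [9, 31, 90, 99]

All cut coordinates (distinct, sorted): [9, 15, 31, 53, 60, 75, 90, 99, 110]

Fragment lengths:
  [0,9): 9 bp
  [9,15): 6 bp
  [15,31): 16 bp
  [31,53): 22 bp
  [53,60): 7 bp
  [60,75): 15 bp
  [75,90): 15 bp
  [90,99): 9 bp
  [99,110): 11 bp
  [110,120): 10 bp

[6,7,9,9,10,11,15,15,16,22]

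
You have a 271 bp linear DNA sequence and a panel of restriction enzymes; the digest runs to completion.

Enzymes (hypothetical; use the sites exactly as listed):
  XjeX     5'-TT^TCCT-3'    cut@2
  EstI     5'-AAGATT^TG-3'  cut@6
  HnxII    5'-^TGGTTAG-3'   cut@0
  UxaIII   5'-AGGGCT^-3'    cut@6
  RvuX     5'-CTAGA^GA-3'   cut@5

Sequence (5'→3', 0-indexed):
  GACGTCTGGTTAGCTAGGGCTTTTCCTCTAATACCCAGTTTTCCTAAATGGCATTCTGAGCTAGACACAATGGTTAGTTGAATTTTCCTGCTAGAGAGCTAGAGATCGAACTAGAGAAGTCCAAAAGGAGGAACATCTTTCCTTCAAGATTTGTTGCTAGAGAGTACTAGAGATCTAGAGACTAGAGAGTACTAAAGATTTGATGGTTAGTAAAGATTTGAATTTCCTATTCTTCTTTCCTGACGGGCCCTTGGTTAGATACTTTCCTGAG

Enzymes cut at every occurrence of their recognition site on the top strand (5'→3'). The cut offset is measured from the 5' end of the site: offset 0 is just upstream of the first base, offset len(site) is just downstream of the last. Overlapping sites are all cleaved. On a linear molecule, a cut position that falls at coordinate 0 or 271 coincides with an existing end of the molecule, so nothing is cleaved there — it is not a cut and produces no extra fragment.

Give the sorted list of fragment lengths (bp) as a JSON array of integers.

Site scan:
  XjeX TTTCCT/2: at [21, 39, 83, 137, 222, 235, 262] ⇒ [23, 41, 85, 139, 224, 237, 264]
  EstI AAGATTTG/6: at [145, 194, 212] ⇒ [151, 200, 218]
  HnxII TGGTTAG/0: at [6, 70, 203, 251] ⇒ [6, 70, 203, 251]
  UxaIII AGGGCT/6: at [15] ⇒ [21]
  RvuX CTAGAGA/5: at [90, 98, 110, 156, 166, 174, 181] ⇒ [95, 103, 115, 161, 171, 179, 186]

Pooled cuts: [6, 21, 23, 41, 70, 85, 95, 103, 115, 139, 151, 161, 171, 179, 186, 200, 203, 218, 224, 237, 251, 264]

Fragments:
  [0,6): 6 bp
  [6,21): 15 bp
  [21,23): 2 bp
  [23,41): 18 bp
  [41,70): 29 bp
  [70,85): 15 bp
  [85,95): 10 bp
  [95,103): 8 bp
  [103,115): 12 bp
  [115,139): 24 bp
  [139,151): 12 bp
  [151,161): 10 bp
  [161,171): 10 bp
  [171,179): 8 bp
  [179,186): 7 bp
  [186,200): 14 bp
  [200,203): 3 bp
  [203,218): 15 bp
  [218,224): 6 bp
  [224,237): 13 bp
  [237,251): 14 bp
  [251,264): 13 bp
  [264,271): 7 bp

[2,3,6,6,7,7,8,8,10,10,10,12,12,13,13,14,14,15,15,15,18,24,29]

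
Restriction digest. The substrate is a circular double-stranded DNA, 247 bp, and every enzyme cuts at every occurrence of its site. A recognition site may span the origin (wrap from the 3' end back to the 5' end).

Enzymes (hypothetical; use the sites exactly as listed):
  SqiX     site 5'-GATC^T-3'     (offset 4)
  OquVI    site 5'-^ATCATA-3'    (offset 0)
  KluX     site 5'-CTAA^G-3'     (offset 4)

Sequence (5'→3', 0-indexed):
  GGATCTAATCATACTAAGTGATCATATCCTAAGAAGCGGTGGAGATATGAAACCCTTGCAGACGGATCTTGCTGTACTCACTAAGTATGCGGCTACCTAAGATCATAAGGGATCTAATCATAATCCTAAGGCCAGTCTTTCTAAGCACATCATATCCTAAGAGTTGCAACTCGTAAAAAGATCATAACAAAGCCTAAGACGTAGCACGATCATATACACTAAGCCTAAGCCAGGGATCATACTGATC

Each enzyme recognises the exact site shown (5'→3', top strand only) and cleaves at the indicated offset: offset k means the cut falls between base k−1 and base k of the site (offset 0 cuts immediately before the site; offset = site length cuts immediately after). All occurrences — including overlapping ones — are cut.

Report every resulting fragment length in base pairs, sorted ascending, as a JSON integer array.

Site scan:
  SqiX GATCT/4: at [1, 64, 110] ⇒ [5, 68, 114]
  OquVI ATCATA/0: at [7, 20, 101, 116, 148, 180, 208, 235] ⇒ [7, 20, 101, 116, 148, 180, 208, 235]
  KluX CTAAG/4: at [13, 28, 80, 96, 125, 140, 156, 193, 218, 224] ⇒ [17, 32, 84, 100, 129, 144, 160, 197, 222, 228]

All cut coordinates (distinct, sorted): [5, 7, 17, 20, 32, 68, 84, 100, 101, 114, 116, 129, 144, 148, 160, 180, 197, 208, 222, 228, 235]

Fragment lengths:
  5→7: 2 bp
  7→17: 10 bp
  17→20: 3 bp
  20→32: 12 bp
  32→68: 36 bp
  68→84: 16 bp
  84→100: 16 bp
  100→101: 1 bp
  101→114: 13 bp
  114→116: 2 bp
  116→129: 13 bp
  129→144: 15 bp
  144→148: 4 bp
  148→160: 12 bp
  160→180: 20 bp
  180→197: 17 bp
  197→208: 11 bp
  208→222: 14 bp
  222→228: 6 bp
  228→235: 7 bp
  235→5 (wrap): 247-235+5 = 17 bp

[1,2,2,3,4,6,7,10,11,12,12,13,13,14,15,16,16,17,17,20,36]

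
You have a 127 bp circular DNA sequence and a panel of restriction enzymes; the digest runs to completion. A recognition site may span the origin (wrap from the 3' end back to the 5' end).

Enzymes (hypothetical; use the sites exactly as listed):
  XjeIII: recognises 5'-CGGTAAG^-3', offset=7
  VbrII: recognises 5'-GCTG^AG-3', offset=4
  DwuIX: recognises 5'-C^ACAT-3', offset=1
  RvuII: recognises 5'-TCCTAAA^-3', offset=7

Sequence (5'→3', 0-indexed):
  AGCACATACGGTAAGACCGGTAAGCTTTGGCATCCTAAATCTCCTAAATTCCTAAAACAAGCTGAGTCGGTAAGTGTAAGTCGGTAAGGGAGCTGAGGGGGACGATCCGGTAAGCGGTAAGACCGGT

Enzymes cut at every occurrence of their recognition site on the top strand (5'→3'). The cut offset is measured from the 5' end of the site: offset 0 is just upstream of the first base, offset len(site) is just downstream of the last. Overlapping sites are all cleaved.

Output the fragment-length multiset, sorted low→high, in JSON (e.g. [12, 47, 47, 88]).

Scan for sites:
  XjeIII CGGTAAG/7: at [8, 17, 67, 81, 107, 114] ⇒ [15, 24, 74, 88, 114, 121]
  VbrII GCTGAG/4: at [60, 91] ⇒ [64, 95]
  DwuIX CACAT/1: at [2] ⇒ [3]
  RvuII TCCTAAA/7: at [32, 41, 49] ⇒ [39, 48, 56]

All cut coordinates (distinct, sorted): [3, 15, 24, 39, 48, 56, 64, 74, 88, 95, 114, 121]

Fragment lengths:
  3→15: 12 bp
  15→24: 9 bp
  24→39: 15 bp
  39→48: 9 bp
  48→56: 8 bp
  56→64: 8 bp
  64→74: 10 bp
  74→88: 14 bp
  88→95: 7 bp
  95→114: 19 bp
  114→121: 7 bp
  121→3 (wrap): 127-121+3 = 9 bp

[7,7,8,8,9,9,9,10,12,14,15,19]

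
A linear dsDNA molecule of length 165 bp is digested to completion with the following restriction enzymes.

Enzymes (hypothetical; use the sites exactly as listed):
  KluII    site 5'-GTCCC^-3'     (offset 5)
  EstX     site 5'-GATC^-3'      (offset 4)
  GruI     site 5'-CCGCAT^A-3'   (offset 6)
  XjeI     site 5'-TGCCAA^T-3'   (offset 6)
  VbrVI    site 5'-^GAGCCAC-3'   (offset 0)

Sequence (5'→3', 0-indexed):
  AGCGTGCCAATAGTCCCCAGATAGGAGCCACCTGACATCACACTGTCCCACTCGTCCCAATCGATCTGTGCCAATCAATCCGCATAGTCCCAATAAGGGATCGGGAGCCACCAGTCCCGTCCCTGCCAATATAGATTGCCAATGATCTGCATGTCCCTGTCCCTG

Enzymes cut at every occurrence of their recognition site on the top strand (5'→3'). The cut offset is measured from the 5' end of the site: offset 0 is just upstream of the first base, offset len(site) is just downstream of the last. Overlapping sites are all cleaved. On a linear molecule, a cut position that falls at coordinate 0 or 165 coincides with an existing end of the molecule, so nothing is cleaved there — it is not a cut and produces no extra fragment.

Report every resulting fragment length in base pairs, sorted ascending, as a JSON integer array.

[2,2,5,5,6,6,6,7,7,8,8,9,10,10,11,11,13,14,25]

Per-enzyme occurrences:
  KluII GTCCC/5: at [12, 44, 53, 86, 113, 118, 152, 158] ⇒ [17, 49, 58, 91, 118, 123, 157, 163]
  EstX GATC/4: at [62, 98, 143] ⇒ [66, 102, 147]
  GruI CCGCATA/6: at [79] ⇒ [85]
  XjeI TGCCAAT/6: at [4, 68, 123, 136] ⇒ [10, 74, 129, 142]
  VbrVI GAGCCAC/0: at [24, 104] ⇒ [24, 104]

Pooled cuts: [10, 17, 24, 49, 58, 66, 74, 85, 91, 102, 104, 118, 123, 129, 142, 147, 157, 163]

Fragment lengths:
  [0,10): 10 bp
  [10,17): 7 bp
  [17,24): 7 bp
  [24,49): 25 bp
  [49,58): 9 bp
  [58,66): 8 bp
  [66,74): 8 bp
  [74,85): 11 bp
  [85,91): 6 bp
  [91,102): 11 bp
  [102,104): 2 bp
  [104,118): 14 bp
  [118,123): 5 bp
  [123,129): 6 bp
  [129,142): 13 bp
  [142,147): 5 bp
  [147,157): 10 bp
  [157,163): 6 bp
  [163,165): 2 bp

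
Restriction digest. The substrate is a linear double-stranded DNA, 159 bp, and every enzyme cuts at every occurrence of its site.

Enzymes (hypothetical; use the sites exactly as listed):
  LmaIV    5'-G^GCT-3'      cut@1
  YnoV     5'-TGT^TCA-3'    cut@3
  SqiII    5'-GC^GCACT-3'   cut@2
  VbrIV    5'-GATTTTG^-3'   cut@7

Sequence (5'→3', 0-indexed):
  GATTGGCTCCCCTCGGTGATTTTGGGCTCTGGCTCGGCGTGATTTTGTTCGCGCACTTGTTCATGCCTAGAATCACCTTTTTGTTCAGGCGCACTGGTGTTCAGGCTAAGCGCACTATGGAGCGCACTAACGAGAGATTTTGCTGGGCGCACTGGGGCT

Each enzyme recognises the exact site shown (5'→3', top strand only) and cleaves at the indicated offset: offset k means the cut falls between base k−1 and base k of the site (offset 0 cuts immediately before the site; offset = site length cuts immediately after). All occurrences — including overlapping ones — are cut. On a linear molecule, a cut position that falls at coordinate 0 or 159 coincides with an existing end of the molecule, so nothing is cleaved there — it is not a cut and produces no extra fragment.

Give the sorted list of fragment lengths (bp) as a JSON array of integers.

Scan for sites:
  LmaIV (GGCT, off=1): starts [4, 24, 30, 103, 155] → cuts [5, 25, 31, 104, 156]
  YnoV (TGTTCA, off=3): starts [57, 81, 97] → cuts [60, 84, 100]
  SqiII (GCGCACT, off=2): starts [50, 88, 109, 121, 146] → cuts [52, 90, 111, 123, 148]
  VbrIV (GATTTTG, off=7): starts [17, 40, 135] → cuts [24, 47, 142]

All cut coordinates (distinct, sorted): [5, 24, 25, 31, 47, 52, 60, 84, 90, 100, 104, 111, 123, 142, 148, 156]

Fragment lengths:
  [0,5): 5 bp
  [5,24): 19 bp
  [24,25): 1 bp
  [25,31): 6 bp
  [31,47): 16 bp
  [47,52): 5 bp
  [52,60): 8 bp
  [60,84): 24 bp
  [84,90): 6 bp
  [90,100): 10 bp
  [100,104): 4 bp
  [104,111): 7 bp
  [111,123): 12 bp
  [123,142): 19 bp
  [142,148): 6 bp
  [148,156): 8 bp
  [156,159): 3 bp

[1,3,4,5,5,6,6,6,7,8,8,10,12,16,19,19,24]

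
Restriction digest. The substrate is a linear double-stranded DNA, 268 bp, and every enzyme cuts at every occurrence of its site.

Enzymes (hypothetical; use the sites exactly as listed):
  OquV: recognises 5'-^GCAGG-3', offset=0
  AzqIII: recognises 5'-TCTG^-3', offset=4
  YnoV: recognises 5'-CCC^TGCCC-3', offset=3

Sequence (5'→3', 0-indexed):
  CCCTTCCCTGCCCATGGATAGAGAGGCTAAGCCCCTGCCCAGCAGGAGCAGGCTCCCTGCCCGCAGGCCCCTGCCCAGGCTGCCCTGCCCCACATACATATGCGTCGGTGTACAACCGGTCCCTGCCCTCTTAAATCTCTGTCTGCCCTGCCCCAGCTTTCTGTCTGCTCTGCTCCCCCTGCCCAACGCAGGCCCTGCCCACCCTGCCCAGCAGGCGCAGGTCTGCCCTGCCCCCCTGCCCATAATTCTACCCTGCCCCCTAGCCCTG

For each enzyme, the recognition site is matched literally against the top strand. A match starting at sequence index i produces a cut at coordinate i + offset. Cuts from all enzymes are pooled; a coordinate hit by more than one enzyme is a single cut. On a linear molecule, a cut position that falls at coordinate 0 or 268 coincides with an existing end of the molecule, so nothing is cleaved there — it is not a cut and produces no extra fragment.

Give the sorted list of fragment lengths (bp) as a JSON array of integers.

[3,3,4,4,5,5,6,6,6,6,7,8,8,8,8,9,9,9,10,14,15,15,17,18,27,38]

Per-enzyme occurrences:
  OquV GCAGG/0: at [41, 47, 62, 187, 210, 216] ⇒ [41, 47, 62, 187, 210, 216]
  AzqIII TCTG/4: at [137, 141, 159, 163, 168, 221] ⇒ [141, 145, 163, 167, 172, 225]
  YnoV CCCTGCCC/3: at [5, 32, 54, 68, 82, 120, 145, 176, 192, 201, 225, 233, 250] ⇒ [8, 35, 57, 71, 85, 123, 148, 179, 195, 204, 228, 236, 253]

Pooled cuts: [8, 35, 41, 47, 57, 62, 71, 85, 123, 141, 145, 148, 163, 167, 172, 179, 187, 195, 204, 210, 216, 225, 228, 236, 253]

Fragment lengths:
  [0,8): 8 bp
  [8,35): 27 bp
  [35,41): 6 bp
  [41,47): 6 bp
  [47,57): 10 bp
  [57,62): 5 bp
  [62,71): 9 bp
  [71,85): 14 bp
  [85,123): 38 bp
  [123,141): 18 bp
  [141,145): 4 bp
  [145,148): 3 bp
  [148,163): 15 bp
  [163,167): 4 bp
  [167,172): 5 bp
  [172,179): 7 bp
  [179,187): 8 bp
  [187,195): 8 bp
  [195,204): 9 bp
  [204,210): 6 bp
  [210,216): 6 bp
  [216,225): 9 bp
  [225,228): 3 bp
  [228,236): 8 bp
  [236,253): 17 bp
  [253,268): 15 bp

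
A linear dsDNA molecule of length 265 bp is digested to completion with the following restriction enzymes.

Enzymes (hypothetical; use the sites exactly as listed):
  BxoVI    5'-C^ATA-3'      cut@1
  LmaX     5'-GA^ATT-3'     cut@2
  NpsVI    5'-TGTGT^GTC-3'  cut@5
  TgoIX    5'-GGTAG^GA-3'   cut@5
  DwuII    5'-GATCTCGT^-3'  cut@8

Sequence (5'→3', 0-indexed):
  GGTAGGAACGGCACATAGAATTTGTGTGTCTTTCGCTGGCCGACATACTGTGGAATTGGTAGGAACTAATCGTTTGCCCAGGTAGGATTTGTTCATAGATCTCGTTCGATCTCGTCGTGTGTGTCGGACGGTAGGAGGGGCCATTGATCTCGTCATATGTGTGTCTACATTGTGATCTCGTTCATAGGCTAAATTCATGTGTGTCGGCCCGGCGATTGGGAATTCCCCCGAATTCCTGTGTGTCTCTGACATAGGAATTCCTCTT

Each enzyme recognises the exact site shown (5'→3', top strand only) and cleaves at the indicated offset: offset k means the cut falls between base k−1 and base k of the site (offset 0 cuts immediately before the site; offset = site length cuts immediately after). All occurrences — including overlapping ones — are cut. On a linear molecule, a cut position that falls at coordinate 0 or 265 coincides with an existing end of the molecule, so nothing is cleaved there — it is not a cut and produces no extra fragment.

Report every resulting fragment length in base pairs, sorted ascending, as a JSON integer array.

[1,2,5,5,6,7,8,8,8,9,9,9,9,10,10,10,10,11,12,17,19,19,19,19,23]

Site scan:
  BxoVI (CATA, off=1): starts [13, 43, 93, 153, 182, 249] → cuts [14, 44, 94, 154, 183, 250]
  LmaX (GAATT, off=2): starts [17, 52, 219, 229, 254] → cuts [19, 54, 221, 231, 256]
  NpsVI (TGTGTGTC, off=5): starts [22, 117, 157, 197, 236] → cuts [27, 122, 162, 202, 241]
  TgoIX (GGTAGGA, off=5): starts [0, 57, 80, 129] → cuts [5, 62, 85, 134]
  DwuII (GATCTCGT, off=8): starts [97, 107, 145, 173] → cuts [105, 115, 153, 181]

All cut coordinates (distinct, sorted): [5, 14, 19, 27, 44, 54, 62, 85, 94, 105, 115, 122, 134, 153, 154, 162, 181, 183, 202, 221, 231, 241, 250, 256]

Fragments:
  [0,5): 5 bp
  [5,14): 9 bp
  [14,19): 5 bp
  [19,27): 8 bp
  [27,44): 17 bp
  [44,54): 10 bp
  [54,62): 8 bp
  [62,85): 23 bp
  [85,94): 9 bp
  [94,105): 11 bp
  [105,115): 10 bp
  [115,122): 7 bp
  [122,134): 12 bp
  [134,153): 19 bp
  [153,154): 1 bp
  [154,162): 8 bp
  [162,181): 19 bp
  [181,183): 2 bp
  [183,202): 19 bp
  [202,221): 19 bp
  [221,231): 10 bp
  [231,241): 10 bp
  [241,250): 9 bp
  [250,256): 6 bp
  [256,265): 9 bp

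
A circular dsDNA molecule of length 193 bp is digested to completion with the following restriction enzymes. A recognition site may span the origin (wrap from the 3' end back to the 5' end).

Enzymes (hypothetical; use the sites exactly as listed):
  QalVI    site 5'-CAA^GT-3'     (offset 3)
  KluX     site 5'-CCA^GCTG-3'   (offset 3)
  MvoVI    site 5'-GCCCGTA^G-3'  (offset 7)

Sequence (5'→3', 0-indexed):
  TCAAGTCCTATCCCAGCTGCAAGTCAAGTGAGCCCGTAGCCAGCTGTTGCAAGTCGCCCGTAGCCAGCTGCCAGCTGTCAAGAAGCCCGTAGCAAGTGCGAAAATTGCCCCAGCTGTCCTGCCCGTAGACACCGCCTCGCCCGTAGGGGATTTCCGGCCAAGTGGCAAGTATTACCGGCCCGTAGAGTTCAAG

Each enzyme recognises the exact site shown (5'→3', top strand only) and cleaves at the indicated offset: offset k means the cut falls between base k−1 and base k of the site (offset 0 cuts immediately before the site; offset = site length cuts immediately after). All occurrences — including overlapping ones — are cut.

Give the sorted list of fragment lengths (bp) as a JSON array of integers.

Per-enzyme occurrences:
  QalVI (CAAGT, off=3): starts [1, 19, 24, 49, 92, 158, 165, 189] → cuts [4, 22, 27, 52, 95, 161, 168, 192]
  KluX (CCAGCTG, off=3): starts [12, 39, 63, 70, 109] → cuts [15, 42, 66, 73, 112]
  MvoVI (GCCCGTAG, off=7): starts [31, 55, 84, 120, 138, 177] → cuts [38, 62, 91, 127, 145, 184]

All cut coordinates (distinct, sorted): [4, 15, 22, 27, 38, 42, 52, 62, 66, 73, 91, 95, 112, 127, 145, 161, 168, 184, 192]

Fragments:
  4→15: 11 bp
  15→22: 7 bp
  22→27: 5 bp
  27→38: 11 bp
  38→42: 4 bp
  42→52: 10 bp
  52→62: 10 bp
  62→66: 4 bp
  66→73: 7 bp
  73→91: 18 bp
  91→95: 4 bp
  95→112: 17 bp
  112→127: 15 bp
  127→145: 18 bp
  145→161: 16 bp
  161→168: 7 bp
  168→184: 16 bp
  184→192: 8 bp
  192→4 (wrap): 193-192+4 = 5 bp

[4,4,4,5,5,7,7,7,8,10,10,11,11,15,16,16,17,18,18]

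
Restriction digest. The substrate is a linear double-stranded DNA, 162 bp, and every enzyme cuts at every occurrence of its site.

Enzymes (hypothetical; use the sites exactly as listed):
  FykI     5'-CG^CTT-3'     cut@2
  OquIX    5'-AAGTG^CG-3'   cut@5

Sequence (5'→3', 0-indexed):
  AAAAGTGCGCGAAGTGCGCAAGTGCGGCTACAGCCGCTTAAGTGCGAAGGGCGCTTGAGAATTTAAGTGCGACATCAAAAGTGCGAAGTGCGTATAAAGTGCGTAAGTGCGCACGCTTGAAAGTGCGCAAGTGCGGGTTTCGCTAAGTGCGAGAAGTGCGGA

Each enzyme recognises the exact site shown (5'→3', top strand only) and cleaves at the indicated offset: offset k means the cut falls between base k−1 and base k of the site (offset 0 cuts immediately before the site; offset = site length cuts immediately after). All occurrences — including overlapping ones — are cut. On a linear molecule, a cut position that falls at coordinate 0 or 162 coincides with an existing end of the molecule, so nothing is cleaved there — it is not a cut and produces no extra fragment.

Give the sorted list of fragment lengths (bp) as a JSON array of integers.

[4,6,7,7,8,8,8,8,9,9,9,10,11,12,14,16,16]

Site scan:
  FykI CGCTT/2: at [34, 51, 113] ⇒ [36, 53, 115]
  OquIX AAGTGCG/5: at [2, 11, 19, 39, 64, 78, 85, 96, 104, 120, 128, 144, 153] ⇒ [7, 16, 24, 44, 69, 83, 90, 101, 109, 125, 133, 149, 158]

Pooled cuts: [7, 16, 24, 36, 44, 53, 69, 83, 90, 101, 109, 115, 125, 133, 149, 158]

Fragment lengths:
  [0,7): 7 bp
  [7,16): 9 bp
  [16,24): 8 bp
  [24,36): 12 bp
  [36,44): 8 bp
  [44,53): 9 bp
  [53,69): 16 bp
  [69,83): 14 bp
  [83,90): 7 bp
  [90,101): 11 bp
  [101,109): 8 bp
  [109,115): 6 bp
  [115,125): 10 bp
  [125,133): 8 bp
  [133,149): 16 bp
  [149,158): 9 bp
  [158,162): 4 bp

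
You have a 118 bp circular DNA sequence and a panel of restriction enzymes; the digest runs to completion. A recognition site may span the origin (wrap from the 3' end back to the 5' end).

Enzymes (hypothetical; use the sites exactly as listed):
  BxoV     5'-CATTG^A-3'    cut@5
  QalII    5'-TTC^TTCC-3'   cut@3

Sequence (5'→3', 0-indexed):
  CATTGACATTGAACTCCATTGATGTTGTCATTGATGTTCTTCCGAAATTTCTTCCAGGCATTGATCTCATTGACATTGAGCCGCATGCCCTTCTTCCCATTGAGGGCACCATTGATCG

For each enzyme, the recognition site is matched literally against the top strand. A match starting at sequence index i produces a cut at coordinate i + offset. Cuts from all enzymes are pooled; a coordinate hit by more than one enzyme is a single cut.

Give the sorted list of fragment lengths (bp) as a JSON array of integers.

Scan for sites:
  BxoV (CATTGA, off=5): starts [0, 6, 16, 28, 58, 67, 73, 97, 109] → cuts [5, 11, 21, 33, 63, 72, 78, 102, 114]
  QalII (TTCTTCC, off=3): starts [36, 48, 90] → cuts [39, 51, 93]

All cut coordinates (distinct, sorted): [5, 11, 21, 33, 39, 51, 63, 72, 78, 93, 102, 114]

Fragments:
  5→11: 6 bp
  11→21: 10 bp
  21→33: 12 bp
  33→39: 6 bp
  39→51: 12 bp
  51→63: 12 bp
  63→72: 9 bp
  72→78: 6 bp
  78→93: 15 bp
  93→102: 9 bp
  102→114: 12 bp
  114→5 (wrap): 118-114+5 = 9 bp

[6,6,6,9,9,9,10,12,12,12,12,15]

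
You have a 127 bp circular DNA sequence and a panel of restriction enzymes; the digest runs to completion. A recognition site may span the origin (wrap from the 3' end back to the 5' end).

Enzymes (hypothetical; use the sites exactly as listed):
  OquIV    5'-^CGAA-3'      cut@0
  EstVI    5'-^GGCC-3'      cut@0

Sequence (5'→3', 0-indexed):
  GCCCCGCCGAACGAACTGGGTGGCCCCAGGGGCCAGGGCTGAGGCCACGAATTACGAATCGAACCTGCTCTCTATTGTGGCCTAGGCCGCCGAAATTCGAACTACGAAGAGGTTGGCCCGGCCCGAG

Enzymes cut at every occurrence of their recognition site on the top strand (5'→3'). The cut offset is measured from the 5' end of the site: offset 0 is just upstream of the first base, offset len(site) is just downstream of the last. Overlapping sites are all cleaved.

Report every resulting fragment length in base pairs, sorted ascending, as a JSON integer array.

Scan for sites:
  OquIV (CGAA, off=0): starts [7, 11, 47, 54, 59, 90, 97, 104] → cuts [7, 11, 47, 54, 59, 90, 97, 104]
  EstVI (GGCC, off=0): starts [21, 30, 42, 78, 84, 114, 119, 126] → cuts [21, 30, 42, 78, 84, 114, 119, 126]

All cut coordinates (distinct, sorted): [7, 11, 21, 30, 42, 47, 54, 59, 78, 84, 90, 97, 104, 114, 119, 126]

Fragment lengths:
  7→11: 4 bp
  11→21: 10 bp
  21→30: 9 bp
  30→42: 12 bp
  42→47: 5 bp
  47→54: 7 bp
  54→59: 5 bp
  59→78: 19 bp
  78→84: 6 bp
  84→90: 6 bp
  90→97: 7 bp
  97→104: 7 bp
  104→114: 10 bp
  114→119: 5 bp
  119→126: 7 bp
  126→7 (wrap): 127-126+7 = 8 bp

[4,5,5,5,6,6,7,7,7,7,8,9,10,10,12,19]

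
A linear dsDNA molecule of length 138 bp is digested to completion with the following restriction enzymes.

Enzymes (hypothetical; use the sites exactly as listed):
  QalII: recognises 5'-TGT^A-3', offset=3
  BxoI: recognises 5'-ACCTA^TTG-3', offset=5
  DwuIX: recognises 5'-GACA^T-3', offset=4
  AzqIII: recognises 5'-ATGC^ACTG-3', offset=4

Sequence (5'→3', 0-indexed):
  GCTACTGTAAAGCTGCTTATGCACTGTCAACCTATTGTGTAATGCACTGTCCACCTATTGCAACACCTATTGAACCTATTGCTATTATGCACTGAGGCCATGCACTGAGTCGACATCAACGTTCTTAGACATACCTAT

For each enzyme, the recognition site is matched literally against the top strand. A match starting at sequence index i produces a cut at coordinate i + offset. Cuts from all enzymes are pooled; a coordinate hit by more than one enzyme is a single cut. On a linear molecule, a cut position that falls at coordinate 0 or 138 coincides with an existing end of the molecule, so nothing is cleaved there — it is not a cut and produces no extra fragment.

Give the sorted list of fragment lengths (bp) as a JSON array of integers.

[5,6,7,8,9,12,12,12,12,12,13,14,16]

Site scan:
  QalII (TGTA, off=3): starts [5, 37] → cuts [8, 40]
  BxoI (ACCTATTG, off=5): starts [29, 52, 64, 73] → cuts [34, 57, 69, 78]
  DwuIX (GACAT, off=4): starts [111, 127] → cuts [115, 131]
  AzqIII (ATGCACTG, off=4): starts [18, 41, 86, 99] → cuts [22, 45, 90, 103]

Pooled cuts: [8, 22, 34, 40, 45, 57, 69, 78, 90, 103, 115, 131]

Fragment lengths:
  [0,8): 8 bp
  [8,22): 14 bp
  [22,34): 12 bp
  [34,40): 6 bp
  [40,45): 5 bp
  [45,57): 12 bp
  [57,69): 12 bp
  [69,78): 9 bp
  [78,90): 12 bp
  [90,103): 13 bp
  [103,115): 12 bp
  [115,131): 16 bp
  [131,138): 7 bp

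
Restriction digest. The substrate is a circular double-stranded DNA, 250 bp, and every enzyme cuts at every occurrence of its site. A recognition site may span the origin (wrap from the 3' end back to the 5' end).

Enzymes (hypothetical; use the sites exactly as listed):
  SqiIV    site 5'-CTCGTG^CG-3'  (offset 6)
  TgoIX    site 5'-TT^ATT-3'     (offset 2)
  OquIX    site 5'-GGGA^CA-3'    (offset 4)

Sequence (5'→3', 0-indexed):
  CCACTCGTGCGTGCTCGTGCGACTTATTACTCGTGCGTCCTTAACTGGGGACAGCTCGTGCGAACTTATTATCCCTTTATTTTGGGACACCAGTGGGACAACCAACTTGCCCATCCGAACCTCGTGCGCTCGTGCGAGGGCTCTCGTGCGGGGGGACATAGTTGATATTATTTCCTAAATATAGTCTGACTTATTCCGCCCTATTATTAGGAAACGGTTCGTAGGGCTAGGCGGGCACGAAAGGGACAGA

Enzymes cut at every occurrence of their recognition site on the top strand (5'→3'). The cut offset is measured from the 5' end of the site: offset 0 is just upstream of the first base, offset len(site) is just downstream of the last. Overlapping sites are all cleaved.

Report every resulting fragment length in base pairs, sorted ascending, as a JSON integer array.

Site scan:
  SqiIV (CTCGTGCG, off=6): starts [3, 13, 29, 54, 120, 128, 142] → cuts [9, 19, 35, 60, 126, 134, 148]
  TgoIX (TTATT, off=2): starts [23, 65, 76, 167, 190, 203] → cuts [25, 67, 78, 169, 192, 205]
  OquIX (GGGACA, off=4): starts [47, 83, 94, 152, 242] → cuts [51, 87, 98, 156, 246]

All cut coordinates (distinct, sorted): [9, 19, 25, 35, 51, 60, 67, 78, 87, 98, 126, 134, 148, 156, 169, 192, 205, 246]

Fragments:
  9→19: 10 bp
  19→25: 6 bp
  25→35: 10 bp
  35→51: 16 bp
  51→60: 9 bp
  60→67: 7 bp
  67→78: 11 bp
  78→87: 9 bp
  87→98: 11 bp
  98→126: 28 bp
  126→134: 8 bp
  134→148: 14 bp
  148→156: 8 bp
  156→169: 13 bp
  169→192: 23 bp
  192→205: 13 bp
  205→246: 41 bp
  246→9 (wrap): 250-246+9 = 13 bp

[6,7,8,8,9,9,10,10,11,11,13,13,13,14,16,23,28,41]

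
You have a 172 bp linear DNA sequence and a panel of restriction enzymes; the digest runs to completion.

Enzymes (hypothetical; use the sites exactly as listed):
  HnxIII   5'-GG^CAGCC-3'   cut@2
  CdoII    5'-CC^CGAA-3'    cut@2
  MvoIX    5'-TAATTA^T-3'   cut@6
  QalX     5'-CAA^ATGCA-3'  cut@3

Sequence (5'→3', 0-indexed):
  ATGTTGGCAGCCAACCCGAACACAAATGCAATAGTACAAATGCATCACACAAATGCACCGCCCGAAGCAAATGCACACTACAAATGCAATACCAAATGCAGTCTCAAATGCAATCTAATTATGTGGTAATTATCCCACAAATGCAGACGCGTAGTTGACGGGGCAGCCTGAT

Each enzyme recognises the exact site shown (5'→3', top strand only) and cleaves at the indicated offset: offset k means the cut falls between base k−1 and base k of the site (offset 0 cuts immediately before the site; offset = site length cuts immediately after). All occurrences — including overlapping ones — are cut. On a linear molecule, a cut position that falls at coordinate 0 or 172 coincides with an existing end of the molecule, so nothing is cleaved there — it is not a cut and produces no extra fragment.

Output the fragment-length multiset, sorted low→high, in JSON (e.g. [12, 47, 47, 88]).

[7,8,8,9,9,9,10,11,12,12,13,13,14,14,23]

Per-enzyme occurrences:
  HnxIII GGCAGCC/2: at [5, 161] ⇒ [7, 163]
  CdoII CCCGAA/2: at [14, 60] ⇒ [16, 62]
  MvoIX TAATTAT/6: at [115, 126] ⇒ [121, 132]
  QalX CAAATGCA/3: at [22, 36, 49, 67, 80, 92, 104, 137] ⇒ [25, 39, 52, 70, 83, 95, 107, 140]

All cut coordinates (distinct, sorted): [7, 16, 25, 39, 52, 62, 70, 83, 95, 107, 121, 132, 140, 163]

Fragments:
  [0,7): 7 bp
  [7,16): 9 bp
  [16,25): 9 bp
  [25,39): 14 bp
  [39,52): 13 bp
  [52,62): 10 bp
  [62,70): 8 bp
  [70,83): 13 bp
  [83,95): 12 bp
  [95,107): 12 bp
  [107,121): 14 bp
  [121,132): 11 bp
  [132,140): 8 bp
  [140,163): 23 bp
  [163,172): 9 bp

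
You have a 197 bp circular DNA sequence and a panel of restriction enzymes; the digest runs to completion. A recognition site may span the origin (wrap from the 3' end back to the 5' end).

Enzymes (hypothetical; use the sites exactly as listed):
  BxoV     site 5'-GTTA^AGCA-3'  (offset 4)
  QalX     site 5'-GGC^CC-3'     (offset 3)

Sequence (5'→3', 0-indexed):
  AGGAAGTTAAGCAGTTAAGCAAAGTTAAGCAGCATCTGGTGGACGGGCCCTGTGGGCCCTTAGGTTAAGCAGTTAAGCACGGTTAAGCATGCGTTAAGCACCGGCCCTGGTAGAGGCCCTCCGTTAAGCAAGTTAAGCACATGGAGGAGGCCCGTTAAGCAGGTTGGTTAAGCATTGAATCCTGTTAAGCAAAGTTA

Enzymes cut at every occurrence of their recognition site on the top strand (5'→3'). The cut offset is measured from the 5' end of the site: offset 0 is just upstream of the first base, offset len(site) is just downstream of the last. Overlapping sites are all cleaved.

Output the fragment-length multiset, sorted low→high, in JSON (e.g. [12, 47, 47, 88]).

Scan for sites:
  BxoV GTTAAGCA/4: at [5, 13, 23, 63, 71, 81, 92, 122, 131, 153, 166, 183] ⇒ [9, 17, 27, 67, 75, 85, 96, 126, 135, 157, 170, 187]
  QalX GGCCC/3: at [45, 54, 102, 114, 148] ⇒ [48, 57, 105, 117, 151]

Pooled cuts: [9, 17, 27, 48, 57, 67, 75, 85, 96, 105, 117, 126, 135, 151, 157, 170, 187]

Fragments:
  9→17: 8 bp
  17→27: 10 bp
  27→48: 21 bp
  48→57: 9 bp
  57→67: 10 bp
  67→75: 8 bp
  75→85: 10 bp
  85→96: 11 bp
  96→105: 9 bp
  105→117: 12 bp
  117→126: 9 bp
  126→135: 9 bp
  135→151: 16 bp
  151→157: 6 bp
  157→170: 13 bp
  170→187: 17 bp
  187→9 (wrap): 197-187+9 = 19 bp

[6,8,8,9,9,9,9,10,10,10,11,12,13,16,17,19,21]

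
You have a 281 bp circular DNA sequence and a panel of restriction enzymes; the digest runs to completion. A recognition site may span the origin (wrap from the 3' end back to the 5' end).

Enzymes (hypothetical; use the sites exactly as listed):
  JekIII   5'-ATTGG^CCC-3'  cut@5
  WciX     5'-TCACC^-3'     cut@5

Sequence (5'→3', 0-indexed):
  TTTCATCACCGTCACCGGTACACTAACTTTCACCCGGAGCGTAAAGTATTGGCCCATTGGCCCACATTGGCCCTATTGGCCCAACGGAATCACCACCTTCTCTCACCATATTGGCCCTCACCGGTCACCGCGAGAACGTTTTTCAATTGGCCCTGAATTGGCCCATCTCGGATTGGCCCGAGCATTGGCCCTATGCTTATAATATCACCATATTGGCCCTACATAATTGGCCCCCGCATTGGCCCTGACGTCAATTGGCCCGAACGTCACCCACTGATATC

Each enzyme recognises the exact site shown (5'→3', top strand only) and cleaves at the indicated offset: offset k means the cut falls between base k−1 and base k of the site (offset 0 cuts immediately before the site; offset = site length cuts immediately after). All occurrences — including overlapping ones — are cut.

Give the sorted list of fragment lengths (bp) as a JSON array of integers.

Per-enzyme occurrences:
  JekIII ATTGGCCC/5: at [47, 55, 65, 74, 109, 145, 156, 171, 183, 211, 225, 237, 253] ⇒ [52, 60, 70, 79, 114, 150, 161, 176, 188, 216, 230, 242, 258]
  WciX TCACC/5: at [5, 11, 29, 89, 102, 117, 124, 204, 266] ⇒ [10, 16, 34, 94, 107, 122, 129, 209, 271]

Pooled cuts: [10, 16, 34, 52, 60, 70, 79, 94, 107, 114, 122, 129, 150, 161, 176, 188, 209, 216, 230, 242, 258, 271]

Fragments:
  10→16: 6 bp
  16→34: 18 bp
  34→52: 18 bp
  52→60: 8 bp
  60→70: 10 bp
  70→79: 9 bp
  79→94: 15 bp
  94→107: 13 bp
  107→114: 7 bp
  114→122: 8 bp
  122→129: 7 bp
  129→150: 21 bp
  150→161: 11 bp
  161→176: 15 bp
  176→188: 12 bp
  188→209: 21 bp
  209→216: 7 bp
  216→230: 14 bp
  230→242: 12 bp
  242→258: 16 bp
  258→271: 13 bp
  271→10 (wrap): 281-271+10 = 20 bp

[6,7,7,7,8,8,9,10,11,12,12,13,13,14,15,15,16,18,18,20,21,21]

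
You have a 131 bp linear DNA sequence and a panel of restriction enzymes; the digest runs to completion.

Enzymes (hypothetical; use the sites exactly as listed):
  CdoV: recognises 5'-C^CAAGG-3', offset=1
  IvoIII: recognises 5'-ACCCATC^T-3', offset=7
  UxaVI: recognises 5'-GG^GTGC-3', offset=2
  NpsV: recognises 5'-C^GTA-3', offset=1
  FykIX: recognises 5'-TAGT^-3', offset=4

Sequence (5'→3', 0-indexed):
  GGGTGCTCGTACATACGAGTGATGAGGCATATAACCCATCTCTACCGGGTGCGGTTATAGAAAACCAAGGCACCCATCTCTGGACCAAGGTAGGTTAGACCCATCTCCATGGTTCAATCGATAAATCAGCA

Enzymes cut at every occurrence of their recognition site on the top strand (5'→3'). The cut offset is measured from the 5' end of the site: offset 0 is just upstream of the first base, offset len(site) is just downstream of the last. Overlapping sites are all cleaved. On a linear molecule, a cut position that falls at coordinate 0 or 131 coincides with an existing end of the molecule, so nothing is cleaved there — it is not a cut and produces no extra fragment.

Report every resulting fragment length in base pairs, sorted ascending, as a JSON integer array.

[2,6,7,8,13,17,20,26,32]

Per-enzyme occurrences:
  CdoV (CCAAGG, off=1): starts [64, 84] → cuts [65, 85]
  IvoIII (ACCCATCT, off=7): starts [33, 71, 98] → cuts [40, 78, 105]
  UxaVI (GGGTGC, off=2): starts [0, 46] → cuts [2, 48]
  NpsV (CGTA, off=1): starts [7] → cuts [8]
  FykIX (TAGT, off=4): no sites

Pooled cuts: [2, 8, 40, 48, 65, 78, 85, 105]

Fragments:
  [0,2): 2 bp
  [2,8): 6 bp
  [8,40): 32 bp
  [40,48): 8 bp
  [48,65): 17 bp
  [65,78): 13 bp
  [78,85): 7 bp
  [85,105): 20 bp
  [105,131): 26 bp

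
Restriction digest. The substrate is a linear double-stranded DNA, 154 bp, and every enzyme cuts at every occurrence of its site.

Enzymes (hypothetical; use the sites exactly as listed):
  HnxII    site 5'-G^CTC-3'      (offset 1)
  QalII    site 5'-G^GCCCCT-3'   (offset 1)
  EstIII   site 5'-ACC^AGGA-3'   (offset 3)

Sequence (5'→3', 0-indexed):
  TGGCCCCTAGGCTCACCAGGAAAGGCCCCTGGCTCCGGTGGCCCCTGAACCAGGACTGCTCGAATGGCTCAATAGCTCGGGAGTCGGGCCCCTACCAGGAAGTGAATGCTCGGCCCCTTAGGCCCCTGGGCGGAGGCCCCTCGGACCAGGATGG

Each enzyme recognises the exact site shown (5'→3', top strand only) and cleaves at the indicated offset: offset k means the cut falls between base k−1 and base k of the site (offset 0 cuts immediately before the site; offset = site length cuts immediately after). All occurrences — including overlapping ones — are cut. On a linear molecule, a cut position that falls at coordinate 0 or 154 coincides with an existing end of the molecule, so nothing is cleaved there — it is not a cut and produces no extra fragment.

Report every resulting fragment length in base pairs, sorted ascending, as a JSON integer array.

Scan for sites:
  HnxII (GCTC, off=1): starts [10, 31, 57, 66, 74, 107] → cuts [11, 32, 58, 67, 75, 108]
  QalII (GGCCCCT, off=1): starts [1, 23, 39, 86, 111, 120, 134] → cuts [2, 24, 40, 87, 112, 121, 135]
  EstIII (ACCAGGA, off=3): starts [14, 48, 93, 144] → cuts [17, 51, 96, 147]

Pooled cuts: [2, 11, 17, 24, 32, 40, 51, 58, 67, 75, 87, 96, 108, 112, 121, 135, 147]

Fragment lengths:
  [0,2): 2 bp
  [2,11): 9 bp
  [11,17): 6 bp
  [17,24): 7 bp
  [24,32): 8 bp
  [32,40): 8 bp
  [40,51): 11 bp
  [51,58): 7 bp
  [58,67): 9 bp
  [67,75): 8 bp
  [75,87): 12 bp
  [87,96): 9 bp
  [96,108): 12 bp
  [108,112): 4 bp
  [112,121): 9 bp
  [121,135): 14 bp
  [135,147): 12 bp
  [147,154): 7 bp

[2,4,6,7,7,7,8,8,8,9,9,9,9,11,12,12,12,14]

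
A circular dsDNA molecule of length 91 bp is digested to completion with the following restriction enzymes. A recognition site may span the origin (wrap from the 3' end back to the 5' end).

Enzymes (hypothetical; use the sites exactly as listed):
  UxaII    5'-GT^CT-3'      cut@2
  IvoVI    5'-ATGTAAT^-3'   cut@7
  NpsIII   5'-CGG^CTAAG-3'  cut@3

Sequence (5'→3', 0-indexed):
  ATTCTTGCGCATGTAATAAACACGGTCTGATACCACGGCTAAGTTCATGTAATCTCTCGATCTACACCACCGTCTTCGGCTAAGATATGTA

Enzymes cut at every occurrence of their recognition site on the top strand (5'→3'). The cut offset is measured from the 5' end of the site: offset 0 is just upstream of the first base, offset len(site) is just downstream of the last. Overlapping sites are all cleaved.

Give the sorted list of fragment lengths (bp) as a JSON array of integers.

Scan for sites:
  UxaII GTCT/2: at [24, 71] ⇒ [26, 73]
  IvoVI ATGTAAT/7: at [10, 46, 86] ⇒ [2, 17, 53]
  NpsIII CGGCTAAG/3: at [35, 76] ⇒ [38, 79]

All cut coordinates (distinct, sorted): [2, 17, 26, 38, 53, 73, 79]

Fragments:
  2→17: 15 bp
  17→26: 9 bp
  26→38: 12 bp
  38→53: 15 bp
  53→73: 20 bp
  73→79: 6 bp
  79→2 (wrap): 91-79+2 = 14 bp

[6,9,12,14,15,15,20]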